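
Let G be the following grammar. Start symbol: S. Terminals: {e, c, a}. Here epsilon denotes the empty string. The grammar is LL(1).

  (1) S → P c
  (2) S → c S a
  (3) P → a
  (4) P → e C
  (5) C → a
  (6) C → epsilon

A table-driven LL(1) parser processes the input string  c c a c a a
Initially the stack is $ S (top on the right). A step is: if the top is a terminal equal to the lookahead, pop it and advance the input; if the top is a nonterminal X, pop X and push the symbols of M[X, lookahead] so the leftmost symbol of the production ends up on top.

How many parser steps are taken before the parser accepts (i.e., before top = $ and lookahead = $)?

10

      Stack      Input          Action
   1  $ S        c c a c a a $  expand S → c S a
   2  $ a S c    c c a c a a $  match c
   3  $ a S      c a c a a $    expand S → c S a
   4  $ a a S c  c a c a a $    match c
   5  $ a a S    a c a a $      expand S → P c
   6  $ a a c P  a c a a $      expand P → a
   7  $ a a c a  a c a a $      match a
   8  $ a a c    c a a $        match c
   9  $ a a      a a $          match a
  10  $ a        a $            match a
Accept reached after 10 steps.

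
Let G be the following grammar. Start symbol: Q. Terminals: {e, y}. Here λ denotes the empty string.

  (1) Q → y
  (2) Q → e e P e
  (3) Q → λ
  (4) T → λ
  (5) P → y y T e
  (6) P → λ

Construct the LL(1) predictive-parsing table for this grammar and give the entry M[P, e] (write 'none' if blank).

P → λ

FIRST(Q) = {λ, e, y}
FIRST(T) = {λ}
FIRST(P) = {λ, y}
FOLLOW(Q) includes $ since Q is the start symbol.
FOLLOW(P): in Q→e e P e, P is followed by e with FIRST {e}. Thus FOLLOW(P) = {e}.
For P → y y T e: FIRST(y y T e) = {y}, so it goes in M[P, t] for t ∈ {y}.
For P → λ: FIRST(λ) = {λ}, so it goes in M[P, t] for t ∈ {}; since λ ∈ FIRST, also for every t ∈ FOLLOW(P) = {e}.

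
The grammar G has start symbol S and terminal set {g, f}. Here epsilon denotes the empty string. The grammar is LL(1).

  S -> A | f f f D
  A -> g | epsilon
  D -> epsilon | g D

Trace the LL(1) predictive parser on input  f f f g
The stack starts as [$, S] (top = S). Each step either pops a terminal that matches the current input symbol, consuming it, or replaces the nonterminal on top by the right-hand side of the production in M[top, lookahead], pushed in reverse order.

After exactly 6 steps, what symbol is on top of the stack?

     Stack      Input      Action
  1  $ S        f f f g $  expand S -> f f f D
  2  $ D f f f  f f f g $  match f
  3  $ D f f    f f g $    match f
  4  $ D f      f g $      match f
  5  $ D        g $        expand D -> g D
  6  $ D g      g $        match g
Stack after step 6: $ D (top = D).

D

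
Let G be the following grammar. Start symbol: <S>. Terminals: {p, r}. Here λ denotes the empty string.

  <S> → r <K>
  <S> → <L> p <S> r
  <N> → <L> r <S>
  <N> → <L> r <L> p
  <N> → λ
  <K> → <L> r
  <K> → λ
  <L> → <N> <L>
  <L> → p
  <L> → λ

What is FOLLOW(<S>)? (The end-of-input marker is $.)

FIRST(<S>): from <S>→r <K> we get {r}; from <S>→<L> p <S> r we get {p, r}. So FIRST(<S>) = {p, r}.
FIRST(<N>): from <N>→<L> r <S> we get {p, r}; from <N>→<L> r <L> p we get {p, r}; from <N>→λ we get {λ}. So FIRST(<N>) = {λ, p, r}.
FIRST(<L>): from <L>→<N> <L> we get {λ, p, r}; from <L>→p we get {p}; from <L>→λ we get {λ}. So FIRST(<L>) = {λ, p, r}.
FIRST(<K>): from <K>→<L> r we get {p, r}; from <K>→λ we get {λ}. So FIRST(<K>) = {λ, p, r}.
FOLLOW(<S>) includes $ since <S> is the start symbol.
FOLLOW(<L>): in <S>→<L> p <S> r, <L> is followed by p <S> r with FIRST {p}; in <N>→<L> r <S>, <L> is followed by r <S> with FIRST {r}; in <N>→<L> r <L> p (occurrence 1), <L> is followed by r <L> p with FIRST {r}; in <N>→<L> r <L> p (occurrence 2), <L> is followed by p with FIRST {p}; in <K>→<L> r, <L> is followed by r with FIRST {r}; in <L>→<N> <L>, the suffix after <L> is empty (adds nothing new). Thus FOLLOW(<L>) = {p, r}.
FOLLOW(<N>): in <L>→<N> <L>, <N> is followed by <L> with FIRST {λ, p, r}; in <L>→<N> <L>, the suffix after <N> is nullable, so FOLLOW(<N>) ⊇ FOLLOW(<L>) = {p, r}. Thus FOLLOW(<N>) = {p, r}.
FOLLOW(<S>): in <S>→<L> p <S> r, <S> is followed by r with FIRST {r}; in <N>→<L> r <S>, the suffix after <S> is empty, so FOLLOW(<S>) ⊇ FOLLOW(<N>) = {p, r}. Thus FOLLOW(<S>) = {$, p, r}.
FOLLOW(<K>): in <S>→r <K>, the suffix after <K> is empty, so FOLLOW(<K>) ⊇ FOLLOW(<S>) = {$, p, r}. Thus FOLLOW(<K>) = {$, p, r}.

{$, p, r}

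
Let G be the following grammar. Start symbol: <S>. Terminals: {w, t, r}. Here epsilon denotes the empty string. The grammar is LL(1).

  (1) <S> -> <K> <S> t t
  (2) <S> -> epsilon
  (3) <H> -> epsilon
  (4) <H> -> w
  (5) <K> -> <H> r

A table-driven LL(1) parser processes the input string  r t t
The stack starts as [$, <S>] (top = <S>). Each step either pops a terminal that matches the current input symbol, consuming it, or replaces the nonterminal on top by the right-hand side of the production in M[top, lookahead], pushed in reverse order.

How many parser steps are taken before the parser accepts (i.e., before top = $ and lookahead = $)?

7

     Stack            Input    Action
  1  $ <S>            r t t $  expand <S> -> <K> <S> t t
  2  $ t t <S> <K>    r t t $  expand <K> -> <H> r
  3  $ t t <S> r <H>  r t t $  expand <H> -> epsilon
  4  $ t t <S> r      r t t $  match r
  5  $ t t <S>        t t $    expand <S> -> epsilon
  6  $ t t            t t $    match t
  7  $ t              t $      match t
Accept reached after 7 steps.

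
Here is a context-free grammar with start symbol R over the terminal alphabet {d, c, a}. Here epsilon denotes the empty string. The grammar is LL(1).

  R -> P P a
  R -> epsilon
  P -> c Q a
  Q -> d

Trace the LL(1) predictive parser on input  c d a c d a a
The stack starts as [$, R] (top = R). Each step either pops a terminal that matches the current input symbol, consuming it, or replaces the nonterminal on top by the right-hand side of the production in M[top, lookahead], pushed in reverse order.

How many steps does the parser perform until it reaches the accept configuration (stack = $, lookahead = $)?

      Stack        Input            Action
   1  $ R          c d a c d a a $  expand R -> P P a
   2  $ a P P      c d a c d a a $  expand P -> c Q a
   3  $ a P a Q c  c d a c d a a $  match c
   4  $ a P a Q    d a c d a a $    expand Q -> d
   5  $ a P a d    d a c d a a $    match d
   6  $ a P a      a c d a a $      match a
   7  $ a P        c d a a $        expand P -> c Q a
   8  $ a a Q c    c d a a $        match c
   9  $ a a Q      d a a $          expand Q -> d
  10  $ a a d      d a a $          match d
  11  $ a a        a a $            match a
  12  $ a          a $              match a
Accept reached after 12 steps.

12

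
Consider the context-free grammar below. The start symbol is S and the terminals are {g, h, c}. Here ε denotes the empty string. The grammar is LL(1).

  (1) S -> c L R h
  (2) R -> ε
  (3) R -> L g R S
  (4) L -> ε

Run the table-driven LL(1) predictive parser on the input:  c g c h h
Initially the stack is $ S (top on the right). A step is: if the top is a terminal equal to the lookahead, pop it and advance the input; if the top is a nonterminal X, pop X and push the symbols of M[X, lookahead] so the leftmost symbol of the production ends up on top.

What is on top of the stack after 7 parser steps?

S

     Stack        Input        Action
  1  $ S          c g c h h $  expand S -> c L R h
  2  $ h R L c    c g c h h $  match c
  3  $ h R L      g c h h $    expand L -> ε
  4  $ h R        g c h h $    expand R -> L g R S
  5  $ h S R g L  g c h h $    expand L -> ε
  6  $ h S R g    g c h h $    match g
  7  $ h S R      c h h $      expand R -> ε
Stack after step 7: $ h S (top = S).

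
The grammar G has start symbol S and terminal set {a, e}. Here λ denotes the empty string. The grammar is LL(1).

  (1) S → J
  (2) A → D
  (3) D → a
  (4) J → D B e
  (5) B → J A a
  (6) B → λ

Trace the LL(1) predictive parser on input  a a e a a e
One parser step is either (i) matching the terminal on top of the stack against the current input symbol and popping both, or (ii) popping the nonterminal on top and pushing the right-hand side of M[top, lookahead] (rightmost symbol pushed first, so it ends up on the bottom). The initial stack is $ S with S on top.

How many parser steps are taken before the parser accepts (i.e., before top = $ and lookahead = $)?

step 1: stack=$ S  input=a a e a a e $  — expand S → J
step 2: stack=$ J  input=a a e a a e $  — expand J → D B e
step 3: stack=$ e B D  input=a a e a a e $  — expand D → a
step 4: stack=$ e B a  input=a a e a a e $  — match a
step 5: stack=$ e B  input=a e a a e $  — expand B → J A a
step 6: stack=$ e a A J  input=a e a a e $  — expand J → D B e
step 7: stack=$ e a A e B D  input=a e a a e $  — expand D → a
step 8: stack=$ e a A e B a  input=a e a a e $  — match a
step 9: stack=$ e a A e B  input=e a a e $  — expand B → λ
step 10: stack=$ e a A e  input=e a a e $  — match e
step 11: stack=$ e a A  input=a a e $  — expand A → D
step 12: stack=$ e a D  input=a a e $  — expand D → a
step 13: stack=$ e a a  input=a a e $  — match a
step 14: stack=$ e a  input=a e $  — match a
step 15: stack=$ e  input=e $  — match e
Accept reached after 15 steps.

15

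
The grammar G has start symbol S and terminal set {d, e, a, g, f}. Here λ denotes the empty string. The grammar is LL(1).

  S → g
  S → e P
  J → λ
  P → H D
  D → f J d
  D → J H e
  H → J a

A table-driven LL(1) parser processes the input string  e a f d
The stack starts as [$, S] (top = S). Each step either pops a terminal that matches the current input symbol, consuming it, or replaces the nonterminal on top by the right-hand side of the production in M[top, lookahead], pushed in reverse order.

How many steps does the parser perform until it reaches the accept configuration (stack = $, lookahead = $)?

10

      Stack    Input      Action
   1  $ S      e a f d $  expand S → e P
   2  $ P e    e a f d $  match e
   3  $ P      a f d $    expand P → H D
   4  $ D H    a f d $    expand H → J a
   5  $ D a J  a f d $    expand J → λ
   6  $ D a    a f d $    match a
   7  $ D      f d $      expand D → f J d
   8  $ d J f  f d $      match f
   9  $ d J    d $        expand J → λ
  10  $ d      d $        match d
Accept reached after 10 steps.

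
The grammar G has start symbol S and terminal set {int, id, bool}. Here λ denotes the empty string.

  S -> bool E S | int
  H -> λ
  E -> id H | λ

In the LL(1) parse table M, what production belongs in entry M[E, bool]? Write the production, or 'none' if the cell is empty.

E -> λ

FIRST(S) = {bool, int}
FIRST(H) = {λ}
FIRST(E) = {λ, id}
FOLLOW(S) includes $ since S is the start symbol.
FOLLOW(E): in S->bool E S, E is followed by S with FIRST {bool, int}. Thus FOLLOW(E) = {bool, int}.
For E -> id H: FIRST(id H) = {id}, so it goes in M[E, t] for t ∈ {id}.
For E -> λ: FIRST(λ) = {λ}, so it goes in M[E, t] for t ∈ {}; since λ ∈ FIRST, also for every t ∈ FOLLOW(E) = {bool, int}.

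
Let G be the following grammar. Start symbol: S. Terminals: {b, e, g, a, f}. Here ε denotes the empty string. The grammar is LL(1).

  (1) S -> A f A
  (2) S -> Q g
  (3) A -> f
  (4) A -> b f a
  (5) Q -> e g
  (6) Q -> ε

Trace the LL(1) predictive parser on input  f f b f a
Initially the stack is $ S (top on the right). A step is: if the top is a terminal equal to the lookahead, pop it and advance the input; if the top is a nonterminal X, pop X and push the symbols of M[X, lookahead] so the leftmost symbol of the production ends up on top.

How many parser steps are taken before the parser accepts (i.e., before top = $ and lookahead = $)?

8

step 1: stack=$ S  input=f f b f a $  — expand S -> A f A
step 2: stack=$ A f A  input=f f b f a $  — expand A -> f
step 3: stack=$ A f f  input=f f b f a $  — match f
step 4: stack=$ A f  input=f b f a $  — match f
step 5: stack=$ A  input=b f a $  — expand A -> b f a
step 6: stack=$ a f b  input=b f a $  — match b
step 7: stack=$ a f  input=f a $  — match f
step 8: stack=$ a  input=a $  — match a
Accept reached after 8 steps.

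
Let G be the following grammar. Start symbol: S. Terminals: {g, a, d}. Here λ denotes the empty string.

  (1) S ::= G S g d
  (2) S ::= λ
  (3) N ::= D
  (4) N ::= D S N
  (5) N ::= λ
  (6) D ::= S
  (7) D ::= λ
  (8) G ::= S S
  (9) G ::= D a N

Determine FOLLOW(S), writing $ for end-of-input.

FIRST(S): from S::=G S g d we get {a, g}; from S::=λ we get {λ}. So FIRST(S) = {λ, a, g}.
FIRST(D): from D::=S we get {λ, a, g}; from D::=λ we get {λ}. So FIRST(D) = {λ, a, g}.
FIRST(N): from N::=D we get {λ, a, g}; from N::=D S N we get {λ, a, g}; from N::=λ we get {λ}. So FIRST(N) = {λ, a, g}.
FIRST(G): from G::=S S we get {λ, a, g}; from G::=D a N we get {a, g}. So FIRST(G) = {λ, a, g}.
FOLLOW(S) includes $ since S is the start symbol.
FOLLOW(G): in S::=G S g d, G is followed by S g d with FIRST {a, g}. Thus FOLLOW(G) = {a, g}.
FOLLOW(N): in N::=D S N, the suffix after N is empty (adds nothing new); in G::=D a N, the suffix after N is empty, so FOLLOW(N) ⊇ FOLLOW(G) = {a, g}. Thus FOLLOW(N) = {a, g}.
FOLLOW(D): in N::=D, the suffix after D is empty, so FOLLOW(D) ⊇ FOLLOW(N) = {a, g}; in N::=D S N, D is followed by S N with FIRST {λ, a, g}; in N::=D S N, the suffix after D is nullable, so FOLLOW(D) ⊇ FOLLOW(N) = {a, g}; in G::=D a N, D is followed by a N with FIRST {a}. Thus FOLLOW(D) = {a, g}.
FOLLOW(S): in S::=G S g d, S is followed by g d with FIRST {g}; in N::=D S N, S is followed by N with FIRST {λ, a, g}; in N::=D S N, the suffix after S is nullable, so FOLLOW(S) ⊇ FOLLOW(N) = {a, g}; in D::=S, the suffix after S is empty, so FOLLOW(S) ⊇ FOLLOW(D) = {a, g}; in G::=S S (occurrence 1), S is followed by S with FIRST {λ, a, g}; in G::=S S (occurrence 1), the suffix after S is nullable, so FOLLOW(S) ⊇ FOLLOW(G) = {a, g}; in G::=S S (occurrence 2), the suffix after S is empty, so FOLLOW(S) ⊇ FOLLOW(G) = {a, g}. Thus FOLLOW(S) = {$, a, g}.

{$, a, g}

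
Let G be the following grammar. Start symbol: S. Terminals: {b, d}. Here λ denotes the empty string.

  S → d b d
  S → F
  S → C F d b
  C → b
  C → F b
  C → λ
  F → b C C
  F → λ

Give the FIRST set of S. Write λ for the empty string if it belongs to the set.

FIRST(F): from F→b C C we get {b}; from F→λ we get {λ}. So FIRST(F) = {λ, b}.
FIRST(C): from C→b we get {b}; from C→F b we get {b}; from C→λ we get {λ}. So FIRST(C) = {λ, b}.
FIRST(S): from S→d b d we get {d}; from S→F we get {λ, b}; from S→C F d b we get {b, d}. So FIRST(S) = {λ, b, d}.

{λ, b, d}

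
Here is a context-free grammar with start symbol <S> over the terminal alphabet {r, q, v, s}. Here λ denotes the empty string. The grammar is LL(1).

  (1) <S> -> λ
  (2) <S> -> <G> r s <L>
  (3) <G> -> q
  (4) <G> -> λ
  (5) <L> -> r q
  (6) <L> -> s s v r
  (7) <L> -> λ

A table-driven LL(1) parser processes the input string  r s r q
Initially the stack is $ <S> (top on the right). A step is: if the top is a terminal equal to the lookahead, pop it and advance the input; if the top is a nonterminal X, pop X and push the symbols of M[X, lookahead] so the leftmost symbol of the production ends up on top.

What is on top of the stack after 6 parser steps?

q

step 1: stack=$ <S>  input=r s r q $  — expand <S> -> <G> r s <L>
step 2: stack=$ <L> s r <G>  input=r s r q $  — expand <G> -> λ
step 3: stack=$ <L> s r  input=r s r q $  — match r
step 4: stack=$ <L> s  input=s r q $  — match s
step 5: stack=$ <L>  input=r q $  — expand <L> -> r q
step 6: stack=$ q r  input=r q $  — match r
Stack after step 6: $ q (top = q).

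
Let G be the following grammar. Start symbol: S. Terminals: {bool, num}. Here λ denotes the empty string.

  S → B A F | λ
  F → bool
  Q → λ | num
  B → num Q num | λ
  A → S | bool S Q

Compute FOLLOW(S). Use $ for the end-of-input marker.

{$, bool, num}

FIRST(F) = {bool}
FIRST(Q) = {λ, num}
FIRST(B) = {λ, num}
FIRST(S) = {λ, bool, num}  (via B A F)
FIRST(A) = {λ, bool, num}  (via S)
FOLLOW(S) includes $ since S is the start symbol.
FOLLOW(B): in S→B A F, B is followed by A F with FIRST {bool, num}. Thus FOLLOW(B) = {bool, num}.
FOLLOW(A): in S→B A F, A is followed by F with FIRST {bool}. Thus FOLLOW(A) = {bool}.
FOLLOW(S): in A→S, the suffix after S is empty, so FOLLOW(S) ⊇ FOLLOW(A) = {bool}; in A→bool S Q, S is followed by Q with FIRST {λ, num}; in A→bool S Q, the suffix after S is nullable, so FOLLOW(S) ⊇ FOLLOW(A) = {bool}. Thus FOLLOW(S) = {$, bool, num}.
FOLLOW(F): in S→B A F, the suffix after F is empty, so FOLLOW(F) ⊇ FOLLOW(S) = {$, bool, num}. Thus FOLLOW(F) = {$, bool, num}.
FOLLOW(Q): in B→num Q num, Q is followed by num with FIRST {num}; in A→bool S Q, the suffix after Q is empty, so FOLLOW(Q) ⊇ FOLLOW(A) = {bool}. Thus FOLLOW(Q) = {bool, num}.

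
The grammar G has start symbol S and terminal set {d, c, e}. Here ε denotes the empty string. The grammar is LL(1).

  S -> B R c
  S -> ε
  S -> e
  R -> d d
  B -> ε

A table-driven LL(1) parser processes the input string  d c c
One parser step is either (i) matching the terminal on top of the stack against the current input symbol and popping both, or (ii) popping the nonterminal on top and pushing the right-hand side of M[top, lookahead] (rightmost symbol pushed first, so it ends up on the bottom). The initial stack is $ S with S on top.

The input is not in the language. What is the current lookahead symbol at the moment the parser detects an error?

c

     Stack    Input    Action
  1  $ S      d c c $  expand S -> B R c
  2  $ c R B  d c c $  expand B -> ε
  3  $ c R    d c c $  expand R -> d d
  4  $ c d d  d c c $  match d
  5  $ c d    c c $    error: top is terminal d but lookahead is c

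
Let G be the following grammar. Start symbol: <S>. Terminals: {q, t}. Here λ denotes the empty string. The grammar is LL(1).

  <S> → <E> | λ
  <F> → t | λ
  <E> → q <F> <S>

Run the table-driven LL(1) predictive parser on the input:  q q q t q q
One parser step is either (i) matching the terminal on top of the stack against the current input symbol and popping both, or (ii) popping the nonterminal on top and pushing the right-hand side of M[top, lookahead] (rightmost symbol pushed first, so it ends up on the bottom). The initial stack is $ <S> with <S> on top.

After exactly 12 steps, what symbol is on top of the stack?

      Stack        Input          Action
   1  $ <S>        q q q t q q $  expand <S> → <E>
   2  $ <E>        q q q t q q $  expand <E> → q <F> <S>
   3  $ <S> <F> q  q q q t q q $  match q
   4  $ <S> <F>    q q t q q $    expand <F> → λ
   5  $ <S>        q q t q q $    expand <S> → <E>
   6  $ <E>        q q t q q $    expand <E> → q <F> <S>
   7  $ <S> <F> q  q q t q q $    match q
   8  $ <S> <F>    q t q q $      expand <F> → λ
   9  $ <S>        q t q q $      expand <S> → <E>
  10  $ <E>        q t q q $      expand <E> → q <F> <S>
  11  $ <S> <F> q  q t q q $      match q
  12  $ <S> <F>    t q q $        expand <F> → t
Stack after step 12: $ <S> t (top = t).

t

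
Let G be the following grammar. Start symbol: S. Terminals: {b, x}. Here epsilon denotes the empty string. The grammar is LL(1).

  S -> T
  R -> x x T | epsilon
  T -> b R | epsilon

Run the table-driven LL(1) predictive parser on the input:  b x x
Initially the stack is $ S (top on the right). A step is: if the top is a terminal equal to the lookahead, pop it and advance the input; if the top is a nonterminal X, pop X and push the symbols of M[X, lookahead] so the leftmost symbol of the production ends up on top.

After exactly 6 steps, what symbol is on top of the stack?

step 1: stack=$ S  input=b x x $  — expand S -> T
step 2: stack=$ T  input=b x x $  — expand T -> b R
step 3: stack=$ R b  input=b x x $  — match b
step 4: stack=$ R  input=x x $  — expand R -> x x T
step 5: stack=$ T x x  input=x x $  — match x
step 6: stack=$ T x  input=x $  — match x
Stack after step 6: $ T (top = T).

T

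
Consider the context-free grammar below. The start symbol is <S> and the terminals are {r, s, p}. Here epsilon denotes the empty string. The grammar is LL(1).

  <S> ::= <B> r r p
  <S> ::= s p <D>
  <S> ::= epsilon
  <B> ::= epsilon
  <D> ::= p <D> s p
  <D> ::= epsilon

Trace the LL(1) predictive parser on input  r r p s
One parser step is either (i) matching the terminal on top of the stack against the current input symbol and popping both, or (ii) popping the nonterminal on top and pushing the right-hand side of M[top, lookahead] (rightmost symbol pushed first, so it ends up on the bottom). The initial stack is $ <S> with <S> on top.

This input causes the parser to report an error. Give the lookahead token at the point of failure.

step 1: stack=$ <S>  input=r r p s $  — expand <S> ::= <B> r r p
step 2: stack=$ p r r <B>  input=r r p s $  — expand <B> ::= epsilon
step 3: stack=$ p r r  input=r r p s $  — match r
step 4: stack=$ p r  input=r p s $  — match r
step 5: stack=$ p  input=p s $  — match p
step 6: stack=$  input=s $  — error: stack empty but input remains

s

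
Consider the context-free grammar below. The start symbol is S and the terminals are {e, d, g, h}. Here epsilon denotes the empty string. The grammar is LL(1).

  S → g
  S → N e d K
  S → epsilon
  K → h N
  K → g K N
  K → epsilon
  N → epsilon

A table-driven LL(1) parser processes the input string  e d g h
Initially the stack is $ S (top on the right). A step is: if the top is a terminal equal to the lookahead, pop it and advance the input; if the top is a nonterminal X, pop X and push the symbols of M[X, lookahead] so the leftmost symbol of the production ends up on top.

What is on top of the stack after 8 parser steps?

N

step 1: stack=$ S  input=e d g h $  — expand S → N e d K
step 2: stack=$ K d e N  input=e d g h $  — expand N → epsilon
step 3: stack=$ K d e  input=e d g h $  — match e
step 4: stack=$ K d  input=d g h $  — match d
step 5: stack=$ K  input=g h $  — expand K → g K N
step 6: stack=$ N K g  input=g h $  — match g
step 7: stack=$ N K  input=h $  — expand K → h N
step 8: stack=$ N N h  input=h $  — match h
Stack after step 8: $ N N (top = N).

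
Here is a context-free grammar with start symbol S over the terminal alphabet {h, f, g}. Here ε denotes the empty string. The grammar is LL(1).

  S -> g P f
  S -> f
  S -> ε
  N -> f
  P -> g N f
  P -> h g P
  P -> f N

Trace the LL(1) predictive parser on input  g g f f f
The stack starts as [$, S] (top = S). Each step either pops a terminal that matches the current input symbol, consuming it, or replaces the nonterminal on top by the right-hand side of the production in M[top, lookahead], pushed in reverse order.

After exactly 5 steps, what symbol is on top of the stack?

f

step 1: stack=$ S  input=g g f f f $  — expand S -> g P f
step 2: stack=$ f P g  input=g g f f f $  — match g
step 3: stack=$ f P  input=g f f f $  — expand P -> g N f
step 4: stack=$ f f N g  input=g f f f $  — match g
step 5: stack=$ f f N  input=f f f $  — expand N -> f
Stack after step 5: $ f f f (top = f).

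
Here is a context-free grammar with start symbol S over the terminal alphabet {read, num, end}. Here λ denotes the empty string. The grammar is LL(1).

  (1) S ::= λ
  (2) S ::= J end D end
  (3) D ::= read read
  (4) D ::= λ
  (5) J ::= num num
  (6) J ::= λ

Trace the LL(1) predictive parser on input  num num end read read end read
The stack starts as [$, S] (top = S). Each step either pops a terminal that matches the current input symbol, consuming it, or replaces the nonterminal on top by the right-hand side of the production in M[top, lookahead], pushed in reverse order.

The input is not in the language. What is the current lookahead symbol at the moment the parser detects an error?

read

step 1: stack=$ S  input=num num end read read end read $  — expand S ::= J end D end
step 2: stack=$ end D end J  input=num num end read read end read $  — expand J ::= num num
step 3: stack=$ end D end num num  input=num num end read read end read $  — match num
step 4: stack=$ end D end num  input=num end read read end read $  — match num
step 5: stack=$ end D end  input=end read read end read $  — match end
step 6: stack=$ end D  input=read read end read $  — expand D ::= read read
step 7: stack=$ end read read  input=read read end read $  — match read
step 8: stack=$ end read  input=read end read $  — match read
step 9: stack=$ end  input=end read $  — match end
step 10: stack=$  input=read $  — error: stack empty but input remains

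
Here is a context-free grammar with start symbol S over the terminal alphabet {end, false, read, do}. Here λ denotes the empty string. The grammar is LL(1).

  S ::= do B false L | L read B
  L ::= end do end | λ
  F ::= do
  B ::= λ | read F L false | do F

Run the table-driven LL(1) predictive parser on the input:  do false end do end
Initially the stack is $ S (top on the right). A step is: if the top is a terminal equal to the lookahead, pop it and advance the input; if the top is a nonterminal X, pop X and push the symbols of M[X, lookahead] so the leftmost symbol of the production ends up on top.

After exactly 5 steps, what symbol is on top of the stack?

step 1: stack=$ S  input=do false end do end $  — expand S ::= do B false L
step 2: stack=$ L false B do  input=do false end do end $  — match do
step 3: stack=$ L false B  input=false end do end $  — expand B ::= λ
step 4: stack=$ L false  input=false end do end $  — match false
step 5: stack=$ L  input=end do end $  — expand L ::= end do end
Stack after step 5: $ end do end (top = end).

end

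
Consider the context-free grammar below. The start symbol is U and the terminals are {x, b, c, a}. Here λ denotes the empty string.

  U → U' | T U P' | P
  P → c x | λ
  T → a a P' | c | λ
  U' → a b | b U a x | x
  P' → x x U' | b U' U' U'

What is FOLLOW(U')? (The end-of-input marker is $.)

{$, a, b, c, x}

FIRST(P) = {λ, c}
FIRST(T) = {λ, a, c}
FIRST(U') = {a, b, x}
FIRST(P') = {b, x}
FIRST(U) = {λ, a, b, c, x}  (via U', T U P', P)
FOLLOW(U) includes $ since U is the start symbol.
FOLLOW(U): in U→T U P', U is followed by P' with FIRST {b, x}; in U'→b U a x, U is followed by a x with FIRST {a}. Thus FOLLOW(U) = {$, a, b, x}.
FOLLOW(P): in U→P, the suffix after P is empty, so FOLLOW(P) ⊇ FOLLOW(U) = {$, a, b, x}. Thus FOLLOW(P) = {$, a, b, x}.
FOLLOW(T): in U→T U P', T is followed by U P' with FIRST {a, b, c, x}. Thus FOLLOW(T) = {a, b, c, x}.
FOLLOW(P'): in U→T U P', the suffix after P' is empty, so FOLLOW(P') ⊇ FOLLOW(U) = {$, a, b, x}; in T→a a P', the suffix after P' is empty, so FOLLOW(P') ⊇ FOLLOW(T) = {a, b, c, x}. Thus FOLLOW(P') = {$, a, b, c, x}.
FOLLOW(U'): in U→U', the suffix after U' is empty, so FOLLOW(U') ⊇ FOLLOW(U) = {$, a, b, x}; in P'→x x U', the suffix after U' is empty, so FOLLOW(U') ⊇ FOLLOW(P') = {$, a, b, c, x}; in P'→b U' U' U' (occurrence 1), U' is followed by U' U' with FIRST {a, b, x}; in P'→b U' U' U' (occurrence 2), U' is followed by U' with FIRST {a, b, x}; in P'→b U' U' U' (occurrence 3), the suffix after U' is empty, so FOLLOW(U') ⊇ FOLLOW(P') = {$, a, b, c, x}. Thus FOLLOW(U') = {$, a, b, c, x}.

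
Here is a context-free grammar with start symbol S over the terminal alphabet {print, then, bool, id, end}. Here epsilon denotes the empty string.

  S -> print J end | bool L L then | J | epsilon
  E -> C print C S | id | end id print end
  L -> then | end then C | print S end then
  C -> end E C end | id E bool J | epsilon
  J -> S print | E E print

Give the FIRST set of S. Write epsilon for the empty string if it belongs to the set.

{epsilon, bool, end, id, print}

FIRST(L): from L->then we get {then}; from L->end then C we get {end}; from L->print S end then we get {print}. So FIRST(L) = {end, print, then}.
FIRST(C): from C->end E C end we get {end}; from C->id E bool J we get {id}; from C->epsilon we get {epsilon}. So FIRST(C) = {epsilon, end, id}.
FIRST(E): from E->C print C S we get {end, id, print}; from E->id we get {id}; from E->end id print end we get {end}. So FIRST(E) = {end, id, print}.
FIRST(S): from S->print J end we get {print}; from S->bool L L then we get {bool}; from S->J we get {bool, end, id, print}; from S->epsilon we get {epsilon}. So FIRST(S) = {epsilon, bool, end, id, print}.
FIRST(J): from J->S print we get {bool, end, id, print}; from J->E E print we get {end, id, print}. So FIRST(J) = {bool, end, id, print}.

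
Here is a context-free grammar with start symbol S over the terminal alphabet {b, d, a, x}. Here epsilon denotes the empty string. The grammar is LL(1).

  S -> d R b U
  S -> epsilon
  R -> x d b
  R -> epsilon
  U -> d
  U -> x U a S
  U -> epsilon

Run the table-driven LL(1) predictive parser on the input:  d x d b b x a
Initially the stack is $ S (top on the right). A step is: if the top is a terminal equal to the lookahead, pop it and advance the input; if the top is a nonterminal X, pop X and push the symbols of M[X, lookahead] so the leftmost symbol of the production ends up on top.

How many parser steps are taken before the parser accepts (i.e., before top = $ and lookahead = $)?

12

      Stack        Input            Action
   1  $ S          d x d b b x a $  expand S -> d R b U
   2  $ U b R d    d x d b b x a $  match d
   3  $ U b R      x d b b x a $    expand R -> x d b
   4  $ U b b d x  x d b b x a $    match x
   5  $ U b b d    d b b x a $      match d
   6  $ U b b      b b x a $        match b
   7  $ U b        b x a $          match b
   8  $ U          x a $            expand U -> x U a S
   9  $ S a U x    x a $            match x
  10  $ S a U      a $              expand U -> epsilon
  11  $ S a        a $              match a
  12  $ S          $                expand S -> epsilon
Accept reached after 12 steps.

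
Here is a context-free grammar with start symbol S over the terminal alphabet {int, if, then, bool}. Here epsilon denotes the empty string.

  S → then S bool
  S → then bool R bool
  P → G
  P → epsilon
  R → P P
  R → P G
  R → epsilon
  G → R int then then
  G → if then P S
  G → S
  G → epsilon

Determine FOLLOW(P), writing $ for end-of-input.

{bool, if, int, then}

FIRST(S): from S→then S bool we get {then}; from S→then bool R bool we get {then}. So FIRST(S) = {then}.
FIRST(P): from P→G we get {epsilon, if, int, then}; from P→epsilon we get {epsilon}. So FIRST(P) = {epsilon, if, int, then}.
FIRST(R): from R→P P we get {epsilon, if, int, then}; from R→P G we get {epsilon, if, int, then}; from R→epsilon we get {epsilon}. So FIRST(R) = {epsilon, if, int, then}.
FIRST(G): from G→R int then then we get {if, int, then}; from G→if then P S we get {if}; from G→S we get {then}; from G→epsilon we get {epsilon}. So FIRST(G) = {epsilon, if, int, then}.
FOLLOW(S) includes $ since S is the start symbol.
FOLLOW(R): in S→then bool R bool, R is followed by bool with FIRST {bool}; in G→R int then then, R is followed by int then then with FIRST {int}. Thus FOLLOW(R) = {bool, int}.
FOLLOW(P): in R→P P (occurrence 1), P is followed by P with FIRST {epsilon, if, int, then}; in R→P P (occurrence 1), the suffix after P is nullable, so FOLLOW(P) ⊇ FOLLOW(R) = {bool, int}; in R→P P (occurrence 2), the suffix after P is empty, so FOLLOW(P) ⊇ FOLLOW(R) = {bool, int}; in R→P G, P is followed by G with FIRST {epsilon, if, int, then}; in R→P G, the suffix after P is nullable, so FOLLOW(P) ⊇ FOLLOW(R) = {bool, int}; in G→if then P S, P is followed by S with FIRST {then}. Thus FOLLOW(P) = {bool, if, int, then}.
FOLLOW(G): in P→G, the suffix after G is empty, so FOLLOW(G) ⊇ FOLLOW(P) = {bool, if, int, then}; in R→P G, the suffix after G is empty, so FOLLOW(G) ⊇ FOLLOW(R) = {bool, int}. Thus FOLLOW(G) = {bool, if, int, then}.
FOLLOW(S): in S→then S bool, S is followed by bool with FIRST {bool}; in G→if then P S, the suffix after S is empty, so FOLLOW(S) ⊇ FOLLOW(G) = {bool, if, int, then}; in G→S, the suffix after S is empty, so FOLLOW(S) ⊇ FOLLOW(G) = {bool, if, int, then}. Thus FOLLOW(S) = {$, bool, if, int, then}.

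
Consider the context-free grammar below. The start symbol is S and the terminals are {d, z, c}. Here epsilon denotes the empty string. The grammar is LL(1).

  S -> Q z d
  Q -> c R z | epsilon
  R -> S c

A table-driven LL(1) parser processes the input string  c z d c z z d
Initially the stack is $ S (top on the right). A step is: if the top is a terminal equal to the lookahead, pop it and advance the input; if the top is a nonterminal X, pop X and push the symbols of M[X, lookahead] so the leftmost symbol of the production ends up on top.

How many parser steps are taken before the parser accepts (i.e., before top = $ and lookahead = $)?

      Stack            Input            Action
   1  $ S              c z d c z z d $  expand S -> Q z d
   2  $ d z Q          c z d c z z d $  expand Q -> c R z
   3  $ d z z R c      c z d c z z d $  match c
   4  $ d z z R        z d c z z d $    expand R -> S c
   5  $ d z z c S      z d c z z d $    expand S -> Q z d
   6  $ d z z c d z Q  z d c z z d $    expand Q -> epsilon
   7  $ d z z c d z    z d c z z d $    match z
   8  $ d z z c d      d c z z d $      match d
   9  $ d z z c        c z z d $        match c
  10  $ d z z          z z d $          match z
  11  $ d z            z d $            match z
  12  $ d              d $              match d
Accept reached after 12 steps.

12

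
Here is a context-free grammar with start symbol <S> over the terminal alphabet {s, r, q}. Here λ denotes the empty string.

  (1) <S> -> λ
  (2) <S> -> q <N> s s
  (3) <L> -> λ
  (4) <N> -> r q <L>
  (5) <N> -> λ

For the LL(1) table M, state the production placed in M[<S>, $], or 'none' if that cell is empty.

<S> -> λ

FIRST(<S>): from <S>->λ we get {λ}; from <S>->q <N> s s we get {q}. So FIRST(<S>) = {λ, q}.
FIRST(<L>): from <L>->λ we get {λ}. So FIRST(<L>) = {λ}.
FIRST(<N>): from <N>->r q <L> we get {r}; from <N>->λ we get {λ}. So FIRST(<N>) = {λ, r}.
FOLLOW(<S>) includes $ since <S> is the start symbol.
FOLLOW(<S>): <S> appears on no right-hand side. Thus FOLLOW(<S>) = {$}.
For <S> -> λ: FIRST(λ) = {λ}, so it goes in M[<S>, t] for t ∈ {}; since λ ∈ FIRST, also for every t ∈ FOLLOW(<S>) = {$}.
For <S> -> q <N> s s: FIRST(q <N> s s) = {q}, so it goes in M[<S>, t] for t ∈ {q}.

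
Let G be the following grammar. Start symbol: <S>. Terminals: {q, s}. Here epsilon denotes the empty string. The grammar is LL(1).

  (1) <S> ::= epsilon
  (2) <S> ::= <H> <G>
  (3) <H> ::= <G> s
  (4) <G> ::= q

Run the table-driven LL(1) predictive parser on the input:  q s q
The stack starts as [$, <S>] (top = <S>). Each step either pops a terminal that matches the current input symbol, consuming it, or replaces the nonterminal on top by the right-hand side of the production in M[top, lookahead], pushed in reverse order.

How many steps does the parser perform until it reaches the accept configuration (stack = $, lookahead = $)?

     Stack        Input    Action
  1  $ <S>        q s q $  expand <S> ::= <H> <G>
  2  $ <G> <H>    q s q $  expand <H> ::= <G> s
  3  $ <G> s <G>  q s q $  expand <G> ::= q
  4  $ <G> s q    q s q $  match q
  5  $ <G> s      s q $    match s
  6  $ <G>        q $      expand <G> ::= q
  7  $ q          q $      match q
Accept reached after 7 steps.

7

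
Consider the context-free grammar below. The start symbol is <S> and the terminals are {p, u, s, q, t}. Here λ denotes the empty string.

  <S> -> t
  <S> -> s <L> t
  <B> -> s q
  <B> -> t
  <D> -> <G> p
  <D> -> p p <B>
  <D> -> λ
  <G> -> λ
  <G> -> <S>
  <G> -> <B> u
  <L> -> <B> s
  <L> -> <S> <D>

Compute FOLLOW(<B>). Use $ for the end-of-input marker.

FIRST(<S>) = {s, t}
FIRST(<B>) = {s, t}
FIRST(<G>) = {λ, s, t}  (via <S>, <B> u)
FIRST(<L>) = {s, t}  (via <B> s, <S> <D>)
FIRST(<D>) = {λ, p, s, t}  (via <G> p)
FOLLOW(<S>) includes $ since <S> is the start symbol.
FOLLOW(<G>): in <D>-><G> p, <G> is followed by p with FIRST {p}. Thus FOLLOW(<G>) = {p}.
FOLLOW(<L>): in <S>->s <L> t, <L> is followed by t with FIRST {t}. Thus FOLLOW(<L>) = {t}.
FOLLOW(<S>): in <G>-><S>, the suffix after <S> is empty, so FOLLOW(<S>) ⊇ FOLLOW(<G>) = {p}; in <L>-><S> <D>, <S> is followed by <D> with FIRST {λ, p, s, t}; in <L>-><S> <D>, the suffix after <S> is nullable, so FOLLOW(<S>) ⊇ FOLLOW(<L>) = {t}. Thus FOLLOW(<S>) = {$, p, s, t}.
FOLLOW(<D>): in <L>-><S> <D>, the suffix after <D> is empty, so FOLLOW(<D>) ⊇ FOLLOW(<L>) = {t}. Thus FOLLOW(<D>) = {t}.
FOLLOW(<B>): in <D>->p p <B>, the suffix after <B> is empty, so FOLLOW(<B>) ⊇ FOLLOW(<D>) = {t}; in <G>-><B> u, <B> is followed by u with FIRST {u}; in <L>-><B> s, <B> is followed by s with FIRST {s}. Thus FOLLOW(<B>) = {s, t, u}.

{s, t, u}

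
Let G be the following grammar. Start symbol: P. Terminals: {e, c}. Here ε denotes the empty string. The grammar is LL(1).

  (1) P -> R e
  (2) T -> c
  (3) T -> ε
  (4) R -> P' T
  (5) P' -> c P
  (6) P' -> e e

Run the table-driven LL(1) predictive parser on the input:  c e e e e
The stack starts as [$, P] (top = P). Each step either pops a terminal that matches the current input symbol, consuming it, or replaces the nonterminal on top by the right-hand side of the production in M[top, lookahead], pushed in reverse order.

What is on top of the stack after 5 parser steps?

R

     Stack      Input        Action
  1  $ P        c e e e e $  expand P -> R e
  2  $ e R      c e e e e $  expand R -> P' T
  3  $ e T P'   c e e e e $  expand P' -> c P
  4  $ e T P c  c e e e e $  match c
  5  $ e T P    e e e e $    expand P -> R e
Stack after step 5: $ e T e R (top = R).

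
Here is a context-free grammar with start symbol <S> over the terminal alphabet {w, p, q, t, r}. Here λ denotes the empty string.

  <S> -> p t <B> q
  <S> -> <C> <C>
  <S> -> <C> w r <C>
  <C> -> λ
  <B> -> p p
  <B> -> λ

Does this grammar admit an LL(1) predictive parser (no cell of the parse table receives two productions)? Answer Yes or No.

Yes

FIRST(<S>) = {λ, p, w}
FIRST(<C>) = {λ}
FIRST(<B>) = {λ, p}
FOLLOW(<S>) = {$}
FOLLOW(<C>) = {$, w}
FOLLOW(<B>) = {q}
Each cell of M receives at most one production.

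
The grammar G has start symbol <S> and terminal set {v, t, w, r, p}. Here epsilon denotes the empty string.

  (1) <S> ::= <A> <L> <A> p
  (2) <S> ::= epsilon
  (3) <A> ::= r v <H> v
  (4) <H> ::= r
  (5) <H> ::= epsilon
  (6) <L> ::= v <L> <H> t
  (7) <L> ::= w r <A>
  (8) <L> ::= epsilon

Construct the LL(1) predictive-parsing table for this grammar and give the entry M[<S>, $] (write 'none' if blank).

FIRST(<A>): from <A>::=r v <H> v we get {r}. So FIRST(<A>) = {r}.
FIRST(<H>): from <H>::=r we get {r}; from <H>::=epsilon we get {epsilon}. So FIRST(<H>) = {epsilon, r}.
FIRST(<L>): from <L>::=v <L> <H> t we get {v}; from <L>::=w r <A> we get {w}; from <L>::=epsilon we get {epsilon}. So FIRST(<L>) = {epsilon, v, w}.
FIRST(<S>): from <S>::=<A> <L> <A> p we get {r}; from <S>::=epsilon we get {epsilon}. So FIRST(<S>) = {epsilon, r}.
FOLLOW(<S>) includes $ since <S> is the start symbol.
FOLLOW(<S>): <S> appears on no right-hand side. Thus FOLLOW(<S>) = {$}.
For <S> ::= <A> <L> <A> p: FIRST(<A> <L> <A> p) = {r}, so it goes in M[<S>, t] for t ∈ {r}.
For <S> ::= epsilon: FIRST(epsilon) = {epsilon}, so it goes in M[<S>, t] for t ∈ {}; since epsilon ∈ FIRST, also for every t ∈ FOLLOW(<S>) = {$}.

<S> ::= epsilon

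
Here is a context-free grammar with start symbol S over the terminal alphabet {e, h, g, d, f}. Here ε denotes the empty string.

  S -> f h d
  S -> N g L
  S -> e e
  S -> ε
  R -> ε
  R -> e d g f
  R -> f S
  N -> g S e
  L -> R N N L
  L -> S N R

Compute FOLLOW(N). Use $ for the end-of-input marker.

FIRST(R) = {ε, e, f}
FIRST(N) = {g}
FIRST(S) = {ε, e, f, g}  (via N g L)
FIRST(L) = {e, f, g}  (via R N N L, S N R)
FOLLOW(S) includes $ since S is the start symbol.
FOLLOW(S): in R->f S, the suffix after S is empty, so FOLLOW(S) ⊇ FOLLOW(R) = {$, e, g}; in N->g S e, S is followed by e with FIRST {e}; in L->S N R, S is followed by N R with FIRST {g}. Thus FOLLOW(S) = {$, e, g}.
FOLLOW(L): in S->N g L, the suffix after L is empty, so FOLLOW(L) ⊇ FOLLOW(S) = {$, e, g}; in L->R N N L, the suffix after L is empty (adds nothing new). Thus FOLLOW(L) = {$, e, g}.
FOLLOW(R): in L->R N N L, R is followed by N N L with FIRST {g}; in L->S N R, the suffix after R is empty, so FOLLOW(R) ⊇ FOLLOW(L) = {$, e, g}. Thus FOLLOW(R) = {$, e, g}.
FOLLOW(N): in S->N g L, N is followed by g L with FIRST {g}; in L->R N N L (occurrence 1), N is followed by N L with FIRST {g}; in L->R N N L (occurrence 2), N is followed by L with FIRST {e, f, g}; in L->S N R, N is followed by R with FIRST {ε, e, f}; in L->S N R, the suffix after N is nullable, so FOLLOW(N) ⊇ FOLLOW(L) = {$, e, g}. Thus FOLLOW(N) = {$, e, f, g}.

{$, e, f, g}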